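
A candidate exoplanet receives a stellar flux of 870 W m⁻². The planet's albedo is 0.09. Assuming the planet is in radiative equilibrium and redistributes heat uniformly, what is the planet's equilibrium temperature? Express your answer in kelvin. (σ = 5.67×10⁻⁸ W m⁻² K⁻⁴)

T_eq ≈ 243 K

Energy balance: absorbed = emitted ⇒ πR²·S(1−A) = 4πR²·σT_eq⁴, so T_eq⁴ = S(1−A)/(4σ).
T_eq = [870 × 0.91 / (4 × 5.67×10⁻⁸)]^(1/4) = (3.49×10⁹)^(1/4) = 243 K.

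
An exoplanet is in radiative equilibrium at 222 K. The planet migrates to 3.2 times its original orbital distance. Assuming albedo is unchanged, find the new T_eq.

T_eq ≈ 124 K

T_eq ∝ L^(1/4) · d^(−1/2).
T′ = 222 / 3.2^(1/2) = 124 K.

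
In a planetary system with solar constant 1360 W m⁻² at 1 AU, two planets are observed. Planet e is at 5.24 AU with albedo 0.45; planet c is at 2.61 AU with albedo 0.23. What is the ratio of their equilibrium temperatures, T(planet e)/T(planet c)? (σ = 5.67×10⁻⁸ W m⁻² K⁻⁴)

T₁/T₂ ≈ 0.649

T_eq = [S₀(1−A)/(4σd²)]^(1/4), so T ∝ (1−A)^(1/4) / √d.
T₁ = [1360×0.55/(4×5.67×10⁻⁸×5.24²)]^(1/4) = 104.69 K.
T₂ = [1360×0.77/(4×5.67×10⁻⁸×2.61²)]^(1/4) = 161.35 K.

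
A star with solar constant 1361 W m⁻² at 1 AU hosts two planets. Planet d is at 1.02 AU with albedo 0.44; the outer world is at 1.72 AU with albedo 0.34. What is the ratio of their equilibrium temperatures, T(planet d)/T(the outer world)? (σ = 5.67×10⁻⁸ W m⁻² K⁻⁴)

T_eq = [S₀(1−A)/(4σd²)]^(1/4), so T ∝ (1−A)^(1/4) / √d.
T₁ = [1361×0.56/(4×5.67×10⁻⁸×1.02²)]^(1/4) = 238.40 K.
T₂ = [1361×0.66/(4×5.67×10⁻⁸×1.72²)]^(1/4) = 191.28 K.

T₁/T₂ ≈ 1.246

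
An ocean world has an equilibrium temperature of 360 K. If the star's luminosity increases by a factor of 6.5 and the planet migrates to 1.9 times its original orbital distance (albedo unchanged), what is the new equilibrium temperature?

T_eq ≈ 417 K

T_eq ∝ L^(1/4) · d^(−1/2).
T′ = 360 × 6.5^(1/4) / 1.9^(1/2) = 417 K.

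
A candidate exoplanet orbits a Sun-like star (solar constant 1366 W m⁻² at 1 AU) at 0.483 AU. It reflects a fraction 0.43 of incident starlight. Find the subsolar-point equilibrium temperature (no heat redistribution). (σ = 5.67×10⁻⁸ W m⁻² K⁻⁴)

Flux at 0.483 AU: S = 1366/0.483² = 5860 W m⁻².
At the subsolar point the surface absorbs S(1−A) and emits σT⁴ per unit area — no factor of 4, since only the local patch is in balance.
T = [5860 × 0.57 / 5.67×10⁻⁸]^(1/4) = (5.89×10¹⁰)^(1/4) = 493 K.

T_ss ≈ 493 K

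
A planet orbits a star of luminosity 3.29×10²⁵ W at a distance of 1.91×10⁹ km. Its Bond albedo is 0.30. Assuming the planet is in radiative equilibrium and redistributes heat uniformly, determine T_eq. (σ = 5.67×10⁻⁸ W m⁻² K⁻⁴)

d = 1.91×10⁹ km = 1.91×10¹² m.
Flux: S = L/(4πd²) = 3.29×10²⁵/(4π×(1.91×10¹²)²) = 0.718 W m⁻².
Energy balance: absorbed = emitted ⇒ πR²·S(1−A) = 4πR²·σT_eq⁴, so T_eq⁴ = S(1−A)/(4σ).
T_eq = [0.718 × 0.70 / (4 × 5.67×10⁻⁸)]^(1/4) = (2.22×10⁶)^(1/4) = 38.6 K.

T_eq ≈ 38.6 K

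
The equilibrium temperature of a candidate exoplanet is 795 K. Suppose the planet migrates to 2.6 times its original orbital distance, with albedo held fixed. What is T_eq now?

T_eq ∝ L^(1/4) · d^(−1/2).
T′ = 795 / 2.6^(1/2) = 493 K.

T_eq ≈ 493 K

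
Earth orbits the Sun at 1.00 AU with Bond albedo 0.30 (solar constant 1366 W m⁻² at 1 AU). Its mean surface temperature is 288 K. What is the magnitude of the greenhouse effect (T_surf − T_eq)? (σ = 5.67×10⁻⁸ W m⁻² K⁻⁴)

ΔT ≈ 33.2 K

S = 1366/1.00² = 1366 W m⁻².
T_eq = [S(1−A)/(4σ)]^(1/4) = [1366×0.70/(4×5.67×10⁻⁸)]^(1/4) = 254.8 K.
ΔT = T_surf − T_eq = 288 − 254.8.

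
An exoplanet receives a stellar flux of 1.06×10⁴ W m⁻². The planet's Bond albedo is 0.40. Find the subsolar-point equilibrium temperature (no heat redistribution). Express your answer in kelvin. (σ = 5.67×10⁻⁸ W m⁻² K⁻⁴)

At the subsolar point the surface absorbs S(1−A) and emits σT⁴ per unit area — no factor of 4, since only the local patch is in balance.
T = [1.06×10⁴ × 0.60 / 5.67×10⁻⁸]^(1/4) = (1.12×10¹¹)^(1/4) = 579 K.

T_ss ≈ 579 K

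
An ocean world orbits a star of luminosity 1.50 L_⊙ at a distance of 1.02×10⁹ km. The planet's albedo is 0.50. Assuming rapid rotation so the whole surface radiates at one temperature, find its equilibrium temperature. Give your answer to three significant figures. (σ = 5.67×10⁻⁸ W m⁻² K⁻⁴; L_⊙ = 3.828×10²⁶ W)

T_eq ≈ 99.2 K

d = 1.02×10⁹ km = 1.02×10¹² m.
L = 1.50 × 3.828×10²⁶ = 5.74×10²⁶ W.
Flux: S = L/(4πd²) = 5.74×10²⁶/(4π×(1.02×10¹²)²) = 43.9 W m⁻².
Energy balance: absorbed = emitted ⇒ πR²·S(1−A) = 4πR²·σT_eq⁴, so T_eq⁴ = S(1−A)/(4σ).
T_eq = [43.9 × 0.50 / (4 × 5.67×10⁻⁸)]^(1/4) = (9.68×10⁷)^(1/4) = 99.2 K.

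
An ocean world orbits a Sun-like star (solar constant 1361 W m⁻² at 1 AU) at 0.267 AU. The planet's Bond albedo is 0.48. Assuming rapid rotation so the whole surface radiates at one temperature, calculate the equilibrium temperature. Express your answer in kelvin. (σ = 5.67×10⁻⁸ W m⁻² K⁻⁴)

Flux at 0.267 AU: S = 1361/0.267² = 1.91×10⁴ W m⁻².
Energy balance: absorbed = emitted ⇒ πR²·S(1−A) = 4πR²·σT_eq⁴, so T_eq⁴ = S(1−A)/(4σ).
T_eq = [1.91×10⁴ × 0.52 / (4 × 5.67×10⁻⁸)]^(1/4) = (4.38×10¹⁰)^(1/4) = 457 K.

T_eq ≈ 457 K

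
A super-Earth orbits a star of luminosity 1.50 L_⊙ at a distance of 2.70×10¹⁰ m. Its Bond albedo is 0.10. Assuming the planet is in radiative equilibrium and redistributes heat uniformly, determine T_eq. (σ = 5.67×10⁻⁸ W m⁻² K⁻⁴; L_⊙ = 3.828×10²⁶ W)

T_eq ≈ 706 K

L = 1.50 × 3.828×10²⁶ = 5.74×10²⁶ W.
Flux: S = L/(4πd²) = 5.74×10²⁶/(4π×(2.70×10¹⁰)²) = 6.27×10⁴ W m⁻².
Energy balance: absorbed = emitted ⇒ πR²·S(1−A) = 4πR²·σT_eq⁴, so T_eq⁴ = S(1−A)/(4σ).
T_eq = [6.27×10⁴ × 0.90 / (4 × 5.67×10⁻⁸)]^(1/4) = (2.49×10¹¹)^(1/4) = 706 K.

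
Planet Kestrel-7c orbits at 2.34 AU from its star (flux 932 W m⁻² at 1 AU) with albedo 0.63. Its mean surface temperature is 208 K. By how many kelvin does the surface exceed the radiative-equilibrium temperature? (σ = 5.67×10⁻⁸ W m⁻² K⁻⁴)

S = 932/2.34² = 170.2 W m⁻².
T_eq = [S(1−A)/(4σ)]^(1/4) = [170.2×0.37/(4×5.67×10⁻⁸)]^(1/4) = 129.1 K.
ΔT = T_surf − T_eq = 208 − 129.1.

ΔT ≈ 78.9 K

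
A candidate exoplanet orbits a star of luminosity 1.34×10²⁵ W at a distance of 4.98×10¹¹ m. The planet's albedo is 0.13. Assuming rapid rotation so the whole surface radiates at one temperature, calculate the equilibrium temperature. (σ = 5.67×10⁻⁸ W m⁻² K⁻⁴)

T_eq ≈ 63.7 K

Flux: S = L/(4πd²) = 1.34×10²⁵/(4π×(4.98×10¹¹)²) = 4.30 W m⁻².
Energy balance: absorbed = emitted ⇒ πR²·S(1−A) = 4πR²·σT_eq⁴, so T_eq⁴ = S(1−A)/(4σ).
T_eq = [4.30 × 0.87 / (4 × 5.67×10⁻⁸)]^(1/4) = (1.65×10⁷)^(1/4) = 63.7 K.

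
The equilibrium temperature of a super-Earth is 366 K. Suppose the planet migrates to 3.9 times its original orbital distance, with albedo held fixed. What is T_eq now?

T_eq ≈ 185 K

T_eq ∝ L^(1/4) · d^(−1/2).
T′ = 366 / 3.9^(1/2) = 185 K.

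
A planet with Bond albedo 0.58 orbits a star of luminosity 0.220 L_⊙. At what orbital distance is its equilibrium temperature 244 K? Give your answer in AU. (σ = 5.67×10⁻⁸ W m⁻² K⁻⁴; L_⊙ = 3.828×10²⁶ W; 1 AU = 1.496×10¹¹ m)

L = 0.220 × 3.828×10²⁶ = 8.42×10²⁵ W.
From T_eq⁴ = L(1−A)/(16πσd²): d = √[L(1−A)/(16πσT_eq⁴)].
d = √[8.42×10²⁵ × 0.42 / (16π × 5.67×10⁻⁸ × (244)⁴)] = 5.92×10¹⁰ m = 0.396 AU.

d ≈ 0.396 AU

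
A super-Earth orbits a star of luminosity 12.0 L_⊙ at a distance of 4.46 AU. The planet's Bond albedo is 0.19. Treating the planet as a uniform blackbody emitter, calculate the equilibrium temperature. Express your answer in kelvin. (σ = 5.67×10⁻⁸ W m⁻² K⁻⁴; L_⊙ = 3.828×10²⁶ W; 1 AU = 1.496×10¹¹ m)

d = 4.46 AU = 6.67×10¹¹ m.
L = 12.0 × 3.828×10²⁶ = 4.59×10²⁷ W.
Flux: S = L/(4πd²) = 4.59×10²⁷/(4π×(6.67×10¹¹)²) = 821 W m⁻².
Energy balance: absorbed = emitted ⇒ πR²·S(1−A) = 4πR²·σT_eq⁴, so T_eq⁴ = S(1−A)/(4σ).
T_eq = [821 × 0.81 / (4 × 5.67×10⁻⁸)]^(1/4) = (2.93×10⁹)^(1/4) = 233 K.

T_eq ≈ 233 K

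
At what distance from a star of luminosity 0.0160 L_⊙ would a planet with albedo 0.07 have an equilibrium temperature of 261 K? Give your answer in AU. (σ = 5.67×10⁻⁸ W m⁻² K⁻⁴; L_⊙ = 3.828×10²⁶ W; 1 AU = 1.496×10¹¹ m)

L = 0.0160 × 3.828×10²⁶ = 6.12×10²⁴ W.
From T_eq⁴ = L(1−A)/(16πσd²): d = √[L(1−A)/(16πσT_eq⁴)].
d = √[6.12×10²⁴ × 0.93 / (16π × 5.67×10⁻⁸ × (261)⁴)] = 2.08×10¹⁰ m = 0.139 AU.

d ≈ 0.139 AU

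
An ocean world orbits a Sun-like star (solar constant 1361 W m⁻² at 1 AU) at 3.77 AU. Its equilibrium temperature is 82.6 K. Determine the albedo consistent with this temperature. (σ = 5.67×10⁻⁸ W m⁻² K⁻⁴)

A ≈ 0.89

Flux at 3.77 AU: S = 1361/3.77² = 95.8 W m⁻².
From T_eq⁴ = S(1−A)/(4σ): 1−A = 4σT_eq⁴/S.
1−A = 4 × 5.67×10⁻⁸ × (82.6)⁴ / 95.8 = 0.110.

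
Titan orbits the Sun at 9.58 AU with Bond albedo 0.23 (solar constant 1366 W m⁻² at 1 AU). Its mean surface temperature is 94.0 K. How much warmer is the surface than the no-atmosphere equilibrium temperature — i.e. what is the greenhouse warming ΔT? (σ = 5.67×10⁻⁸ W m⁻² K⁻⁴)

S = 1366/9.58² = 14.88 W m⁻².
T_eq = [S(1−A)/(4σ)]^(1/4) = [14.88×0.77/(4×5.67×10⁻⁸)]^(1/4) = 84.3 K.
ΔT = T_surf − T_eq = 94 − 84.3.

ΔT ≈ 9.7 K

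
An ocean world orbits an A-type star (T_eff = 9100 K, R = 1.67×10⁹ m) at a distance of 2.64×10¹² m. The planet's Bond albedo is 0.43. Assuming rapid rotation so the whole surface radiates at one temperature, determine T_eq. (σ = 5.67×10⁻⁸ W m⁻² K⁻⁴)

T_eq ≈ 141 K

L = 4πR_⋆²σT_⋆⁴ = 4π(1.67×10⁹)² × 5.67×10⁻⁸ × (9100)⁴ = 1.36×10²⁸ W.
S = L/(4πd²) = 156 W m⁻².
Energy balance: absorbed = emitted ⇒ πR²·S(1−A) = 4πR²·σT_eq⁴, so T_eq⁴ = S(1−A)/(4σ).
T_eq = [156 × 0.57 / (4 × 5.67×10⁻⁸)]^(1/4) = (3.91×10⁸)^(1/4) = 141 K.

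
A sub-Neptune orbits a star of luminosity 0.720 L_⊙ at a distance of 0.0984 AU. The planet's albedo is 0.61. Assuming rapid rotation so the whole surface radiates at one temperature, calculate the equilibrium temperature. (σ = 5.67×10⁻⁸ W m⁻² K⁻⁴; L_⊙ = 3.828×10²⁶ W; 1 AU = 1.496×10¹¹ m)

d = 0.0984 AU = 1.47×10¹⁰ m.
L = 0.720 × 3.828×10²⁶ = 2.76×10²⁶ W.
Flux: S = L/(4πd²) = 2.76×10²⁶/(4π×(1.47×10¹⁰)²) = 1.01×10⁵ W m⁻².
Energy balance: absorbed = emitted ⇒ πR²·S(1−A) = 4πR²·σT_eq⁴, so T_eq⁴ = S(1−A)/(4σ).
T_eq = [1.01×10⁵ × 0.39 / (4 × 5.67×10⁻⁸)]^(1/4) = (1.74×10¹¹)^(1/4) = 646 K.

T_eq ≈ 646 K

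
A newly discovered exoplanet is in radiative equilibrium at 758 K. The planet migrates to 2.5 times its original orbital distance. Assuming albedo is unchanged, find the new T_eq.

T_eq ≈ 479 K

T_eq ∝ L^(1/4) · d^(−1/2).
T′ = 758 / 2.5^(1/2) = 479 K.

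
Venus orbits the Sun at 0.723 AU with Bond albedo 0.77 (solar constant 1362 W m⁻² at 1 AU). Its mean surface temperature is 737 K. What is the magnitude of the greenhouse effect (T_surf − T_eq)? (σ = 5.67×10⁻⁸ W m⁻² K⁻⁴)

S = 1362/0.723² = 2606 W m⁻².
T_eq = [S(1−A)/(4σ)]^(1/4) = [2606×0.23/(4×5.67×10⁻⁸)]^(1/4) = 226.7 K.
ΔT = T_surf − T_eq = 737 − 226.7.

ΔT ≈ 510.3 K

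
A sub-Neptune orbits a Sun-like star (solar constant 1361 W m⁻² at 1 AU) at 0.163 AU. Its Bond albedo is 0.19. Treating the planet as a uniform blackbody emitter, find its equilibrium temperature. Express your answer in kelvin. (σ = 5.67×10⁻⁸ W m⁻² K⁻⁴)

Flux at 0.163 AU: S = 1361/0.163² = 5.12×10⁴ W m⁻².
Energy balance: absorbed = emitted ⇒ πR²·S(1−A) = 4πR²·σT_eq⁴, so T_eq⁴ = S(1−A)/(4σ).
T_eq = [5.12×10⁴ × 0.81 / (4 × 5.67×10⁻⁸)]^(1/4) = (1.83×10¹¹)^(1/4) = 654 K.

T_eq ≈ 654 K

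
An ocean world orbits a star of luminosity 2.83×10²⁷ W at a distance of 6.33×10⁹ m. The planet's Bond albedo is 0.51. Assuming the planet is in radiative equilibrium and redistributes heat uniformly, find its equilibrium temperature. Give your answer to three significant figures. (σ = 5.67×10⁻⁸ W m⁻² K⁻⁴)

Flux: S = L/(4πd²) = 2.83×10²⁷/(4π×(6.33×10⁹)²) = 5.62×10⁶ W m⁻².
Energy balance: absorbed = emitted ⇒ πR²·S(1−A) = 4πR²·σT_eq⁴, so T_eq⁴ = S(1−A)/(4σ).
T_eq = [5.62×10⁶ × 0.49 / (4 × 5.67×10⁻⁸)]^(1/4) = (1.21×10¹³)^(1/4) = 1870 K.

T_eq ≈ 1870 K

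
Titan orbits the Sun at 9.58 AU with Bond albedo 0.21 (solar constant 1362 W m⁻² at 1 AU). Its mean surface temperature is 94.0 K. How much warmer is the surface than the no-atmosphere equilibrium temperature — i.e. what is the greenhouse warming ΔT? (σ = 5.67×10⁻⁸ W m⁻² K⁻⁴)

S = 1362/9.58² = 14.84 W m⁻².
T_eq = [S(1−A)/(4σ)]^(1/4) = [14.84×0.79/(4×5.67×10⁻⁸)]^(1/4) = 84.8 K.
ΔT = T_surf − T_eq = 94 − 84.8.

ΔT ≈ 9.2 K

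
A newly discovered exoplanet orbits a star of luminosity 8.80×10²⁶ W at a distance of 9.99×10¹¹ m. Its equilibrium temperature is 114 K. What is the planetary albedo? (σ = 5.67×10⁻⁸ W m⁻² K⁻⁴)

Flux: S = L/(4πd²) = 8.80×10²⁶/(4π×(9.99×10¹¹)²) = 70.2 W m⁻².
From T_eq⁴ = S(1−A)/(4σ): 1−A = 4σT_eq⁴/S.
1−A = 4 × 5.67×10⁻⁸ × (114)⁴ / 70.2 = 0.546.

A ≈ 0.45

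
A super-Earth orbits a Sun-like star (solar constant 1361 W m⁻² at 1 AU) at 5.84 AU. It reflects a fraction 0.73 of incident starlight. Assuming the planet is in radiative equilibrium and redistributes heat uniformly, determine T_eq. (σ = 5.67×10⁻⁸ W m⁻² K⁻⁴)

T_eq ≈ 83.0 K

Flux at 5.84 AU: S = 1361/5.84² = 39.9 W m⁻².
Energy balance: absorbed = emitted ⇒ πR²·S(1−A) = 4πR²·σT_eq⁴, so T_eq⁴ = S(1−A)/(4σ).
T_eq = [39.9 × 0.27 / (4 × 5.67×10⁻⁸)]^(1/4) = (4.75×10⁷)^(1/4) = 83.0 K.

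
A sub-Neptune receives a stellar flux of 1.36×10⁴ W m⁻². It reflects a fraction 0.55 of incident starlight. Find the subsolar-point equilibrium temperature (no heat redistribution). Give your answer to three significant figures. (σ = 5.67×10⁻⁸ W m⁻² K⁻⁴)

At the subsolar point the surface absorbs S(1−A) and emits σT⁴ per unit area — no factor of 4, since only the local patch is in balance.
T = [1.36×10⁴ × 0.45 / 5.67×10⁻⁸]^(1/4) = (1.08×10¹¹)^(1/4) = 573 K.

T_ss ≈ 573 K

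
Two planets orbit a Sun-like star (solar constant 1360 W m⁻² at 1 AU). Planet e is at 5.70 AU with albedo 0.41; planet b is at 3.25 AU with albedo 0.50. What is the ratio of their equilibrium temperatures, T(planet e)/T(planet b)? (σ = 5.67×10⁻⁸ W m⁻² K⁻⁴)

T₁/T₂ ≈ 0.787

T_eq = [S₀(1−A)/(4σd²)]^(1/4), so T ∝ (1−A)^(1/4) / √d.
T₁ = [1360×0.59/(4×5.67×10⁻⁸×5.70²)]^(1/4) = 102.15 K.
T₂ = [1360×0.50/(4×5.67×10⁻⁸×3.25²)]^(1/4) = 129.80 K.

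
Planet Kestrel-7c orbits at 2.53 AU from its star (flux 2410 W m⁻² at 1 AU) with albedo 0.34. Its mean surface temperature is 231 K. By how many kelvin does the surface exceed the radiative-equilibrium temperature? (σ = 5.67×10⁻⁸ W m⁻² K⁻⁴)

ΔT ≈ 49.1 K

S = 2410/2.53² = 376.5 W m⁻².
T_eq = [S(1−A)/(4σ)]^(1/4) = [376.5×0.66/(4×5.67×10⁻⁸)]^(1/4) = 181.9 K.
ΔT = T_surf − T_eq = 231 − 181.9.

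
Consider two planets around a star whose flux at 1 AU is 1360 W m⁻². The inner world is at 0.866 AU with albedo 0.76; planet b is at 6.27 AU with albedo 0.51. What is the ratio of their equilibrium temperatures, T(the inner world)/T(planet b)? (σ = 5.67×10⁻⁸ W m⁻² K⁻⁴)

T₁/T₂ ≈ 2.251

T_eq = [S₀(1−A)/(4σd²)]^(1/4), so T ∝ (1−A)^(1/4) / √d.
T₁ = [1360×0.24/(4×5.67×10⁻⁸×0.866²)]^(1/4) = 209.30 K.
T₂ = [1360×0.49/(4×5.67×10⁻⁸×6.27²)]^(1/4) = 92.98 K.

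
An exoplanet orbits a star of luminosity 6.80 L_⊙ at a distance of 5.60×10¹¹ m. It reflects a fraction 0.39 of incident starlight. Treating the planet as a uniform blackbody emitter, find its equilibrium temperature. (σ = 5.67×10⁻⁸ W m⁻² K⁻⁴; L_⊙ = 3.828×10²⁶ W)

T_eq ≈ 205 K

L = 6.80 × 3.828×10²⁶ = 2.60×10²⁷ W.
Flux: S = L/(4πd²) = 2.60×10²⁷/(4π×(5.60×10¹¹)²) = 661 W m⁻².
Energy balance: absorbed = emitted ⇒ πR²·S(1−A) = 4πR²·σT_eq⁴, so T_eq⁴ = S(1−A)/(4σ).
T_eq = [661 × 0.61 / (4 × 5.67×10⁻⁸)]^(1/4) = (1.78×10⁹)^(1/4) = 205 K.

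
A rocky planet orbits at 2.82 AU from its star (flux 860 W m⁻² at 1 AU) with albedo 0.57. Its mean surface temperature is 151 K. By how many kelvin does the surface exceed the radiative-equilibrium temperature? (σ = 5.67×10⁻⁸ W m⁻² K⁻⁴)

ΔT ≈ 31.3 K

S = 860/2.82² = 108.1 W m⁻².
T_eq = [S(1−A)/(4σ)]^(1/4) = [108.1×0.43/(4×5.67×10⁻⁸)]^(1/4) = 119.7 K.
ΔT = T_surf − T_eq = 151 − 119.7.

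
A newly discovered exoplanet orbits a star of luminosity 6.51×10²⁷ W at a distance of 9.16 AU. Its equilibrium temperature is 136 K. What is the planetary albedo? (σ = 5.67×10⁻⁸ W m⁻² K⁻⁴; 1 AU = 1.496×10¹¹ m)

A ≈ 0.72

d = 9.16 AU = 1.37×10¹² m.
Flux: S = L/(4πd²) = 6.51×10²⁷/(4π×(1.37×10¹²)²) = 276 W m⁻².
From T_eq⁴ = S(1−A)/(4σ): 1−A = 4σT_eq⁴/S.
1−A = 4 × 5.67×10⁻⁸ × (136)⁴ / 276 = 0.281.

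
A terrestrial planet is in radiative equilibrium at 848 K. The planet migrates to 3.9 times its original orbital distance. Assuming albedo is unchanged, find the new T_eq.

T_eq ≈ 429 K

T_eq ∝ L^(1/4) · d^(−1/2).
T′ = 848 / 3.9^(1/2) = 429 K.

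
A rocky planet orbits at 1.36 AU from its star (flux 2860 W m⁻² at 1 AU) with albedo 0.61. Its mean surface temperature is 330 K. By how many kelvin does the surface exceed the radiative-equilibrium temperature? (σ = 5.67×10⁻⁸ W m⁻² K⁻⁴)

ΔT ≈ 102.9 K

S = 2860/1.36² = 1546 W m⁻².
T_eq = [S(1−A)/(4σ)]^(1/4) = [1546×0.39/(4×5.67×10⁻⁸)]^(1/4) = 227.1 K.
ΔT = T_surf − T_eq = 330 − 227.1.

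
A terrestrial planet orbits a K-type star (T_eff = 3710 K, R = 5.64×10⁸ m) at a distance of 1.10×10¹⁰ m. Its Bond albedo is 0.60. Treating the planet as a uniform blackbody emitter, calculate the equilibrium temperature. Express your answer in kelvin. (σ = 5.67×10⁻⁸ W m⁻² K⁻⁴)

T_eq ≈ 472 K

L = 4πR_⋆²σT_⋆⁴ = 4π(5.64×10⁸)² × 5.67×10⁻⁸ × (3710)⁴ = 4.29×10²⁵ W.
S = L/(4πd²) = 2.82×10⁴ W m⁻².
Energy balance: absorbed = emitted ⇒ πR²·S(1−A) = 4πR²·σT_eq⁴, so T_eq⁴ = S(1−A)/(4σ).
T_eq = [2.82×10⁴ × 0.40 / (4 × 5.67×10⁻⁸)]^(1/4) = (4.98×10¹⁰)^(1/4) = 472 K.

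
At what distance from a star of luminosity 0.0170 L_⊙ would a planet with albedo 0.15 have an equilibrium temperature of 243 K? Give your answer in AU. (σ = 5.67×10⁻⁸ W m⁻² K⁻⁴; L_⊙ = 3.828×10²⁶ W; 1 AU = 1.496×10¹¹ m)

d ≈ 0.158 AU

L = 0.0170 × 3.828×10²⁶ = 6.51×10²⁴ W.
From T_eq⁴ = L(1−A)/(16πσd²): d = √[L(1−A)/(16πσT_eq⁴)].
d = √[6.51×10²⁴ × 0.85 / (16π × 5.67×10⁻⁸ × (243)⁴)] = 2.36×10¹⁰ m = 0.158 AU.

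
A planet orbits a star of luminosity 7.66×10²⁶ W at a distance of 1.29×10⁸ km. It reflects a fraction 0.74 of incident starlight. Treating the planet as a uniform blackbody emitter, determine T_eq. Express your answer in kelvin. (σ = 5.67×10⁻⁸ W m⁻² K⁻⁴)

T_eq ≈ 255 K

d = 1.29×10⁸ km = 1.29×10¹¹ m.
Flux: S = L/(4πd²) = 7.66×10²⁶/(4π×(1.29×10¹¹)²) = 3660 W m⁻².
Energy balance: absorbed = emitted ⇒ πR²·S(1−A) = 4πR²·σT_eq⁴, so T_eq⁴ = S(1−A)/(4σ).
T_eq = [3660 × 0.26 / (4 × 5.67×10⁻⁸)]^(1/4) = (4.20×10⁹)^(1/4) = 255 K.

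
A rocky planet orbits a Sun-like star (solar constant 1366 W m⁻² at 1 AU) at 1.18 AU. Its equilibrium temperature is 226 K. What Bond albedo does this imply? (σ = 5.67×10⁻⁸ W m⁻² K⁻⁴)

Flux at 1.18 AU: S = 1366/1.18² = 981 W m⁻².
From T_eq⁴ = S(1−A)/(4σ): 1−A = 4σT_eq⁴/S.
1−A = 4 × 5.67×10⁻⁸ × (226)⁴ / 981 = 0.603.

A ≈ 0.40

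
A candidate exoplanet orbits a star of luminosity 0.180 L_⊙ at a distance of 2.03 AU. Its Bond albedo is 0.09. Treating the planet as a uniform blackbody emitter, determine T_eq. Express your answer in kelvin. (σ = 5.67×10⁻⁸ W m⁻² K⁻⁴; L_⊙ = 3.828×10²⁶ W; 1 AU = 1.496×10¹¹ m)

d = 2.03 AU = 3.04×10¹¹ m.
L = 0.180 × 3.828×10²⁶ = 6.89×10²⁵ W.
Flux: S = L/(4πd²) = 6.89×10²⁵/(4π×(3.04×10¹¹)²) = 59.5 W m⁻².
Energy balance: absorbed = emitted ⇒ πR²·S(1−A) = 4πR²·σT_eq⁴, so T_eq⁴ = S(1−A)/(4σ).
T_eq = [59.5 × 0.91 / (4 × 5.67×10⁻⁸)]^(1/4) = (2.39×10⁸)^(1/4) = 124 K.

T_eq ≈ 124 K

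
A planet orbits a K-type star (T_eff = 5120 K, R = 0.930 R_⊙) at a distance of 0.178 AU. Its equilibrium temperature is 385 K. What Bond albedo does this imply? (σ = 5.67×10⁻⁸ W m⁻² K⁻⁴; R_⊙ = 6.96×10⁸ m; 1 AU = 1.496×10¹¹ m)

A ≈ 0.78

R_⋆ = 0.930 × 6.96×10⁸ = 6.47×10⁸ m.
d = 0.178 AU = 2.66×10¹⁰ m.
L = 4πR_⋆²σT_⋆⁴ = 4π(6.47×10⁸)² × 5.67×10⁻⁸ × (5120)⁴ = 2.05×10²⁶ W.
S = L/(4πd²) = 2.30×10⁴ W m⁻².
From T_eq⁴ = S(1−A)/(4σ): 1−A = 4σT_eq⁴/S.
1−A = 4 × 5.67×10⁻⁸ × (385)⁴ / 2.30×10⁴ = 0.216.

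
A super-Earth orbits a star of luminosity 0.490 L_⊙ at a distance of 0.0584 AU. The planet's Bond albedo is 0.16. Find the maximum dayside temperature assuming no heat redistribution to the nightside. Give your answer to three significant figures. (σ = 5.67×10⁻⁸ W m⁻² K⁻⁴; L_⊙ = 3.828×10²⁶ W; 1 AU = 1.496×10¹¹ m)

T_ss ≈ 1300 K

d = 0.0584 AU = 8.74×10⁹ m.
L = 0.490 × 3.828×10²⁶ = 1.88×10²⁶ W.
Flux: S = L/(4πd²) = 1.88×10²⁶/(4π×(8.74×10⁹)²) = 1.96×10⁵ W m⁻².
With no redistribution each surface element balances locally: S(1−A) = σT⁴.
T = [1.96×10⁵ × 0.84 / 5.67×10⁻⁸]^(1/4) = (2.90×10¹²)^(1/4) = 1300 K.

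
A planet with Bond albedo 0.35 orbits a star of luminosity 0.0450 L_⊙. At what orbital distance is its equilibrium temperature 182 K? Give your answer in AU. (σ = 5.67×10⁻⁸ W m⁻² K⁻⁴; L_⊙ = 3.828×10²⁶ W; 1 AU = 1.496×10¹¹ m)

L = 0.0450 × 3.828×10²⁶ = 1.72×10²⁵ W.
From T_eq⁴ = L(1−A)/(16πσd²): d = √[L(1−A)/(16πσT_eq⁴)].
d = √[1.72×10²⁵ × 0.65 / (16π × 5.67×10⁻⁸ × (182)⁴)] = 5.98×10¹⁰ m = 0.400 AU.

d ≈ 0.400 AU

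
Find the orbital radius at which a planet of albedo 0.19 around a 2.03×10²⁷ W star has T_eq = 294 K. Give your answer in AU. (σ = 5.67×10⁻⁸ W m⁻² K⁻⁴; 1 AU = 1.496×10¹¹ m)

From T_eq⁴ = L(1−A)/(16πσd²): d = √[L(1−A)/(16πσT_eq⁴)].
d = √[2.03×10²⁷ × 0.81 / (16π × 5.67×10⁻⁸ × (294)⁴)] = 2.78×10¹¹ m = 1.86 AU.

d ≈ 1.86 AU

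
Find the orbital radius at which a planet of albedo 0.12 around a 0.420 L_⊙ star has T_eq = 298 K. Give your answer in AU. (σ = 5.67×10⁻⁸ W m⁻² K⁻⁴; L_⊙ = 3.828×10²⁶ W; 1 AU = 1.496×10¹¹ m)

d ≈ 0.530 AU

L = 0.420 × 3.828×10²⁶ = 1.61×10²⁶ W.
From T_eq⁴ = L(1−A)/(16πσd²): d = √[L(1−A)/(16πσT_eq⁴)].
d = √[1.61×10²⁶ × 0.88 / (16π × 5.67×10⁻⁸ × (298)⁴)] = 7.93×10¹⁰ m = 0.530 AU.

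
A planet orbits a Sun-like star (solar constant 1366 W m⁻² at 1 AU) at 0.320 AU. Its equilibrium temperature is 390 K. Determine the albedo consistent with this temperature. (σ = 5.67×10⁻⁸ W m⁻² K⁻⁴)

A ≈ 0.61

Flux at 0.320 AU: S = 1366/0.320² = 1.33×10⁴ W m⁻².
From T_eq⁴ = S(1−A)/(4σ): 1−A = 4σT_eq⁴/S.
1−A = 4 × 5.67×10⁻⁸ × (390)⁴ / 1.33×10⁴ = 0.393.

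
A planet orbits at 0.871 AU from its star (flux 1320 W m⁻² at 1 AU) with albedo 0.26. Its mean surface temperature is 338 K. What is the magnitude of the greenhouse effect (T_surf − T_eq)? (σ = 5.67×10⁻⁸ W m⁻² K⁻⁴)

S = 1320/0.871² = 1740 W m⁻².
T_eq = [S(1−A)/(4σ)]^(1/4) = [1740×0.74/(4×5.67×10⁻⁸)]^(1/4) = 274.5 K.
ΔT = T_surf − T_eq = 338 − 274.5.

ΔT ≈ 63.5 K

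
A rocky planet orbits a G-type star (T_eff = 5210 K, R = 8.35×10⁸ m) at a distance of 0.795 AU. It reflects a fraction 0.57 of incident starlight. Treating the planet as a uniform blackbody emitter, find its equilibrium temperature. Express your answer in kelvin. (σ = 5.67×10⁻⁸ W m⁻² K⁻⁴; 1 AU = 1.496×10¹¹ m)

T_eq ≈ 250 K

d = 0.795 AU = 1.19×10¹¹ m.
L = 4πR_⋆²σT_⋆⁴ = 4π(8.35×10⁸)² × 5.67×10⁻⁸ × (5210)⁴ = 3.66×10²⁶ W.
S = L/(4πd²) = 2060 W m⁻².
Energy balance: absorbed = emitted ⇒ πR²·S(1−A) = 4πR²·σT_eq⁴, so T_eq⁴ = S(1−A)/(4σ).
T_eq = [2060 × 0.43 / (4 × 5.67×10⁻⁸)]^(1/4) = (3.90×10⁹)^(1/4) = 250 K.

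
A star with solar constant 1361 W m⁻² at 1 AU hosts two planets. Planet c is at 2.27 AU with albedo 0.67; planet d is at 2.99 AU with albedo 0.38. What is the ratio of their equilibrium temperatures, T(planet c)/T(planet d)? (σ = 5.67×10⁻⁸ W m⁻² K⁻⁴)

T₁/T₂ ≈ 0.980

T_eq = [S₀(1−A)/(4σd²)]^(1/4), so T ∝ (1−A)^(1/4) / √d.
T₁ = [1361×0.33/(4×5.67×10⁻⁸×2.27²)]^(1/4) = 140.01 K.
T₂ = [1361×0.62/(4×5.67×10⁻⁸×2.99²)]^(1/4) = 142.83 K.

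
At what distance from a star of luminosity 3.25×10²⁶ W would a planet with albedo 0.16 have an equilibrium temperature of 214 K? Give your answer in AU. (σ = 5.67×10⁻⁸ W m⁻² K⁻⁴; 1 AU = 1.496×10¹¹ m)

From T_eq⁴ = L(1−A)/(16πσd²): d = √[L(1−A)/(16πσT_eq⁴)].
d = √[3.25×10²⁶ × 0.84 / (16π × 5.67×10⁻⁸ × (214)⁴)] = 2.14×10¹¹ m = 1.43 AU.

d ≈ 1.43 AU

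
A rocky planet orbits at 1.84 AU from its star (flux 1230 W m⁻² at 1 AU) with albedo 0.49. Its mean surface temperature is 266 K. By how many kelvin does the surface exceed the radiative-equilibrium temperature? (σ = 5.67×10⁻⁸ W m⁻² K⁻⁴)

ΔT ≈ 96.9 K

S = 1230/1.84² = 363.3 W m⁻².
T_eq = [S(1−A)/(4σ)]^(1/4) = [363.3×0.51/(4×5.67×10⁻⁸)]^(1/4) = 169.1 K.
ΔT = T_surf − T_eq = 266 − 169.1.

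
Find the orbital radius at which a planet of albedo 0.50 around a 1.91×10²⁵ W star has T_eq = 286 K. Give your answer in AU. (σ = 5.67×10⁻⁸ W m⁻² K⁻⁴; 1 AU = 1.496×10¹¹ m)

d ≈ 0.150 AU

From T_eq⁴ = L(1−A)/(16πσd²): d = √[L(1−A)/(16πσT_eq⁴)].
d = √[1.91×10²⁵ × 0.50 / (16π × 5.67×10⁻⁸ × (286)⁴)] = 2.24×10¹⁰ m = 0.150 AU.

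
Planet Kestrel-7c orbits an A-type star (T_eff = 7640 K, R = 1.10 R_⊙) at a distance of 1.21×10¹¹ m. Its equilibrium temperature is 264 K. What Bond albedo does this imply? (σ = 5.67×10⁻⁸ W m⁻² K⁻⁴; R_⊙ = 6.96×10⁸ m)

A ≈ 0.86

R_⋆ = 1.10 × 6.96×10⁸ = 7.66×10⁸ m.
L = 4πR_⋆²σT_⋆⁴ = 4π(7.66×10⁸)² × 5.67×10⁻⁸ × (7640)⁴ = 1.42×10²⁷ W.
S = L/(4πd²) = 7730 W m⁻².
From T_eq⁴ = S(1−A)/(4σ): 1−A = 4σT_eq⁴/S.
1−A = 4 × 5.67×10⁻⁸ × (264)⁴ / 7730 = 0.142.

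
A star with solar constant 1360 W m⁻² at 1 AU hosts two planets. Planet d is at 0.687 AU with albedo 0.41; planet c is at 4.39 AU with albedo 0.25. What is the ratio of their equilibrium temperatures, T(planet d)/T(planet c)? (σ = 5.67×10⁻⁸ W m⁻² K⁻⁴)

T₁/T₂ ≈ 2.381

T_eq = [S₀(1−A)/(4σd²)]^(1/4), so T ∝ (1−A)^(1/4) / √d.
T₁ = [1360×0.59/(4×5.67×10⁻⁸×0.687²)]^(1/4) = 294.24 K.
T₂ = [1360×0.75/(4×5.67×10⁻⁸×4.39²)]^(1/4) = 123.60 K.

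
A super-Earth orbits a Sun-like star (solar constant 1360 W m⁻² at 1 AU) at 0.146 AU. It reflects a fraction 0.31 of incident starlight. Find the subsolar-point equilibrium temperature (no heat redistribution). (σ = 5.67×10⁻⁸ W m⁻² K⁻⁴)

T_ss ≈ 939 K

Flux at 0.146 AU: S = 1360/0.146² = 6.38×10⁴ W m⁻².
At the subsolar point the surface absorbs S(1−A) and emits σT⁴ per unit area — no factor of 4, since only the local patch is in balance.
T = [6.38×10⁴ × 0.69 / 5.67×10⁻⁸]^(1/4) = (7.76×10¹¹)^(1/4) = 939 K.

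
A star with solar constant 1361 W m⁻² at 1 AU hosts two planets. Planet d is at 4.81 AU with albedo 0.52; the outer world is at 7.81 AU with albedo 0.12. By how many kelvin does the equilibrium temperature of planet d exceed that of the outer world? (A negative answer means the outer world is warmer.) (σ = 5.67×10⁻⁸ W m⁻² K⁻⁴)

T_eq = [S₀(1−A)/(4σd²)]^(1/4), so T ∝ (1−A)^(1/4) / √d.
T₁ = [1361×0.48/(4×5.67×10⁻⁸×4.81²)]^(1/4) = 105.63 K.
T₂ = [1361×0.88/(4×5.67×10⁻⁸×7.81²)]^(1/4) = 96.46 K.

ΔT ≈ 9.2 K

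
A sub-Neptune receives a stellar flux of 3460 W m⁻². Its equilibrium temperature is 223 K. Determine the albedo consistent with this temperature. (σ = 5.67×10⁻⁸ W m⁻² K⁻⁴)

From T_eq⁴ = S(1−A)/(4σ): 1−A = 4σT_eq⁴/S.
1−A = 4 × 5.67×10⁻⁸ × (223)⁴ / 3460 = 0.162.

A ≈ 0.84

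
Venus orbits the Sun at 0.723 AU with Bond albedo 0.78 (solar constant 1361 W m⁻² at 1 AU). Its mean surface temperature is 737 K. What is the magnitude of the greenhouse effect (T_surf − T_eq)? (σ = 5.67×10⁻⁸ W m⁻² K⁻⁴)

S = 1361/0.723² = 2604 W m⁻².
T_eq = [S(1−A)/(4σ)]^(1/4) = [2604×0.22/(4×5.67×10⁻⁸)]^(1/4) = 224.2 K.
ΔT = T_surf − T_eq = 737 − 224.2.

ΔT ≈ 512.8 K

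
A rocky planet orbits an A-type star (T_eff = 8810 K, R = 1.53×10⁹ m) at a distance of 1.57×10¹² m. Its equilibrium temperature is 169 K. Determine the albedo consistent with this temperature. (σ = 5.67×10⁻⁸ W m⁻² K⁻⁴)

L = 4πR_⋆²σT_⋆⁴ = 4π(1.53×10⁹)² × 5.67×10⁻⁸ × (8810)⁴ = 1.00×10²⁸ W.
S = L/(4πd²) = 324 W m⁻².
From T_eq⁴ = S(1−A)/(4σ): 1−A = 4σT_eq⁴/S.
1−A = 4 × 5.67×10⁻⁸ × (169)⁴ / 324 = 0.570.

A ≈ 0.43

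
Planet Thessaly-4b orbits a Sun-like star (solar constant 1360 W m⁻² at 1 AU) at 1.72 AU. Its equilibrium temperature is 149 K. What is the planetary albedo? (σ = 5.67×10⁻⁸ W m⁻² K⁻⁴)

Flux at 1.72 AU: S = 1360/1.72² = 460 W m⁻².
From T_eq⁴ = S(1−A)/(4σ): 1−A = 4σT_eq⁴/S.
1−A = 4 × 5.67×10⁻⁸ × (149)⁴ / 460 = 0.243.

A ≈ 0.76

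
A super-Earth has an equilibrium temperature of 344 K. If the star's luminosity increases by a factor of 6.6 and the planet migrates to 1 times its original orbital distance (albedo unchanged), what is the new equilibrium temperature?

T_eq ≈ 551 K

T_eq ∝ L^(1/4) · d^(−1/2).
T′ = 344 × 6.6^(1/4) / 1^(1/2) = 551 K.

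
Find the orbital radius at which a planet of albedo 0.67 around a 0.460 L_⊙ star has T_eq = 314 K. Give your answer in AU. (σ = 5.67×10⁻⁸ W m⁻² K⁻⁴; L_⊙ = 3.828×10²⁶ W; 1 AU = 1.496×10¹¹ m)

L = 0.460 × 3.828×10²⁶ = 1.76×10²⁶ W.
From T_eq⁴ = L(1−A)/(16πσd²): d = √[L(1−A)/(16πσT_eq⁴)].
d = √[1.76×10²⁶ × 0.33 / (16π × 5.67×10⁻⁸ × (314)⁴)] = 4.58×10¹⁰ m = 0.306 AU.

d ≈ 0.306 AU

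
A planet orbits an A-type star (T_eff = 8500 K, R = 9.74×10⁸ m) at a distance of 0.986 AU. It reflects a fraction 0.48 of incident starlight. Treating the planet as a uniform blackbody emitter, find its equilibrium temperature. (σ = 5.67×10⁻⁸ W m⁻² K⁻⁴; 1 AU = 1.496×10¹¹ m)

T_eq ≈ 415 K

d = 0.986 AU = 1.48×10¹¹ m.
L = 4πR_⋆²σT_⋆⁴ = 4π(9.74×10⁸)² × 5.67×10⁻⁸ × (8500)⁴ = 3.53×10²⁷ W.
S = L/(4πd²) = 1.29×10⁴ W m⁻².
Energy balance: absorbed = emitted ⇒ πR²·S(1−A) = 4πR²·σT_eq⁴, so T_eq⁴ = S(1−A)/(4σ).
T_eq = [1.29×10⁴ × 0.52 / (4 × 5.67×10⁻⁸)]^(1/4) = (2.96×10¹⁰)^(1/4) = 415 K.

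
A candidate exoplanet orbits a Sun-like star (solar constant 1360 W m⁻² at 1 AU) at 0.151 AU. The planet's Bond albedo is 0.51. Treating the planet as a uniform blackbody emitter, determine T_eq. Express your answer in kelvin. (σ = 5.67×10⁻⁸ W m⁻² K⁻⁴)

Flux at 0.151 AU: S = 1360/0.151² = 5.96×10⁴ W m⁻².
Energy balance: absorbed = emitted ⇒ πR²·S(1−A) = 4πR²·σT_eq⁴, so T_eq⁴ = S(1−A)/(4σ).
T_eq = [5.96×10⁴ × 0.49 / (4 × 5.67×10⁻⁸)]^(1/4) = (1.29×10¹¹)^(1/4) = 599 K.

T_eq ≈ 599 K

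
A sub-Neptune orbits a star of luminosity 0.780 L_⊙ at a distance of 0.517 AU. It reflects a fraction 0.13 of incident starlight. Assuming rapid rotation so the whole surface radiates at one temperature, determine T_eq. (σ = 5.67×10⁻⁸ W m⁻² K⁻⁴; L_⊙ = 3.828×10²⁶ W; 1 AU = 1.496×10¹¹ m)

d = 0.517 AU = 7.73×10¹⁰ m.
L = 0.780 × 3.828×10²⁶ = 2.99×10²⁶ W.
Flux: S = L/(4πd²) = 2.99×10²⁶/(4π×(7.73×10¹⁰)²) = 3970 W m⁻².
Energy balance: absorbed = emitted ⇒ πR²·S(1−A) = 4πR²·σT_eq⁴, so T_eq⁴ = S(1−A)/(4σ).
T_eq = [3970 × 0.87 / (4 × 5.67×10⁻⁸)]^(1/4) = (1.52×10¹⁰)^(1/4) = 351 K.

T_eq ≈ 351 K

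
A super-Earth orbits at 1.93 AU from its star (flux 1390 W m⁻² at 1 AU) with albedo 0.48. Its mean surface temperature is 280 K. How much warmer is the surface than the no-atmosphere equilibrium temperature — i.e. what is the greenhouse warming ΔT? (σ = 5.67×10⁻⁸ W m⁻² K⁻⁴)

ΔT ≈ 109.0 K

S = 1390/1.93² = 373.2 W m⁻².
T_eq = [S(1−A)/(4σ)]^(1/4) = [373.2×0.52/(4×5.67×10⁻⁸)]^(1/4) = 171.0 K.
ΔT = T_surf − T_eq = 280 − 171.0.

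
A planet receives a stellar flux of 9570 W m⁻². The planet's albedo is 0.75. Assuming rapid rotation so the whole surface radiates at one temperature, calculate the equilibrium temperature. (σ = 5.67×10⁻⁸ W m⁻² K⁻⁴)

T_eq ≈ 320 K

Energy balance: absorbed = emitted ⇒ πR²·S(1−A) = 4πR²·σT_eq⁴, so T_eq⁴ = S(1−A)/(4σ).
T_eq = [9570 × 0.25 / (4 × 5.67×10⁻⁸)]^(1/4) = (1.05×10¹⁰)^(1/4) = 320 K.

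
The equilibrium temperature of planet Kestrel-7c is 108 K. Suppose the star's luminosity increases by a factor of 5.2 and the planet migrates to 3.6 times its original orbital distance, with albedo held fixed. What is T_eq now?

T_eq ≈ 86.0 K

T_eq ∝ L^(1/4) · d^(−1/2).
T′ = 108 × 5.2^(1/4) / 3.6^(1/2) = 86.0 K.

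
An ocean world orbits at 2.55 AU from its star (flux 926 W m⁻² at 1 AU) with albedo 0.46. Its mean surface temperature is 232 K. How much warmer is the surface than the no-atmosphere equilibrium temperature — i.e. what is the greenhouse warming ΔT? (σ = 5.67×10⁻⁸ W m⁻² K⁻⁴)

ΔT ≈ 96.3 K

S = 926/2.55² = 142.4 W m⁻².
T_eq = [S(1−A)/(4σ)]^(1/4) = [142.4×0.54/(4×5.67×10⁻⁸)]^(1/4) = 135.7 K.
ΔT = T_surf − T_eq = 232 − 135.7.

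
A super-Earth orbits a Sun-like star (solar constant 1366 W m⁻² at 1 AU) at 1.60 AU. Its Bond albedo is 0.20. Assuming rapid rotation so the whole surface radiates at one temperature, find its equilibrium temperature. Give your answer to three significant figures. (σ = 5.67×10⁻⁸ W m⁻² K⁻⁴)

T_eq ≈ 208 K

Flux at 1.60 AU: S = 1366/1.60² = 534 W m⁻².
Energy balance: absorbed = emitted ⇒ πR²·S(1−A) = 4πR²·σT_eq⁴, so T_eq⁴ = S(1−A)/(4σ).
T_eq = [534 × 0.80 / (4 × 5.67×10⁻⁸)]^(1/4) = (1.88×10⁹)^(1/4) = 208 K.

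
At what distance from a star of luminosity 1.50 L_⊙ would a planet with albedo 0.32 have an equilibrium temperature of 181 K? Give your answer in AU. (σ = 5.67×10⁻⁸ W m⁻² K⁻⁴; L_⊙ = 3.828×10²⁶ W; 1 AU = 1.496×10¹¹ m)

d ≈ 2.39 AU

L = 1.50 × 3.828×10²⁶ = 5.74×10²⁶ W.
From T_eq⁴ = L(1−A)/(16πσd²): d = √[L(1−A)/(16πσT_eq⁴)].
d = √[5.74×10²⁶ × 0.68 / (16π × 5.67×10⁻⁸ × (181)⁴)] = 3.57×10¹¹ m = 2.39 AU.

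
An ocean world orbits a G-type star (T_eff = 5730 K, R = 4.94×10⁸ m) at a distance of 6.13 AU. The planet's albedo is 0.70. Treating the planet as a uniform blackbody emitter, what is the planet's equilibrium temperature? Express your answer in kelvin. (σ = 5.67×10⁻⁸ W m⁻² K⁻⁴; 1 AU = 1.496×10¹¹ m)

T_eq ≈ 69.6 K

d = 6.13 AU = 9.17×10¹¹ m.
L = 4πR_⋆²σT_⋆⁴ = 4π(4.94×10⁸)² × 5.67×10⁻⁸ × (5730)⁴ = 1.87×10²⁶ W.
S = L/(4πd²) = 17.7 W m⁻².
Energy balance: absorbed = emitted ⇒ πR²·S(1−A) = 4πR²·σT_eq⁴, so T_eq⁴ = S(1−A)/(4σ).
T_eq = [17.7 × 0.30 / (4 × 5.67×10⁻⁸)]^(1/4) = (2.35×10⁷)^(1/4) = 69.6 K.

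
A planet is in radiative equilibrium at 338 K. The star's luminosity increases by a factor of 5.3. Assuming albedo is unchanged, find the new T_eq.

T_eq ≈ 513 K

T_eq ∝ L^(1/4) · d^(−1/2).
T′ = 338 × 5.3^(1/4) = 513 K.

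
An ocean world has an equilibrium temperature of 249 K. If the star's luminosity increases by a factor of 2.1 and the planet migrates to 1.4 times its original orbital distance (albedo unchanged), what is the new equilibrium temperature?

T_eq ∝ L^(1/4) · d^(−1/2).
T′ = 249 × 2.1^(1/4) / 1.4^(1/2) = 253 K.

T_eq ≈ 253 K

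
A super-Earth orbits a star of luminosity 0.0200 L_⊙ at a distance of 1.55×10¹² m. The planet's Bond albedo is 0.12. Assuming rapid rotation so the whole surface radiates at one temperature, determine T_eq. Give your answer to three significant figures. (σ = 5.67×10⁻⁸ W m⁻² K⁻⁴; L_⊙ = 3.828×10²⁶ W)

L = 0.0200 × 3.828×10²⁶ = 7.66×10²⁴ W.
Flux: S = L/(4πd²) = 7.66×10²⁴/(4π×(1.55×10¹²)²) = 0.254 W m⁻².
Energy balance: absorbed = emitted ⇒ πR²·S(1−A) = 4πR²·σT_eq⁴, so T_eq⁴ = S(1−A)/(4σ).
T_eq = [0.254 × 0.88 / (4 × 5.67×10⁻⁸)]^(1/4) = (9.84×10⁵)^(1/4) = 31.5 K.

T_eq ≈ 31.5 K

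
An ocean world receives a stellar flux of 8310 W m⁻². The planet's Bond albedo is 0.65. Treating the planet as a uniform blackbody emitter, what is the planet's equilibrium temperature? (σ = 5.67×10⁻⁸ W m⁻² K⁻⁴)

T_eq ≈ 337 K

Energy balance: absorbed = emitted ⇒ πR²·S(1−A) = 4πR²·σT_eq⁴, so T_eq⁴ = S(1−A)/(4σ).
T_eq = [8310 × 0.35 / (4 × 5.67×10⁻⁸)]^(1/4) = (1.28×10¹⁰)^(1/4) = 337 K.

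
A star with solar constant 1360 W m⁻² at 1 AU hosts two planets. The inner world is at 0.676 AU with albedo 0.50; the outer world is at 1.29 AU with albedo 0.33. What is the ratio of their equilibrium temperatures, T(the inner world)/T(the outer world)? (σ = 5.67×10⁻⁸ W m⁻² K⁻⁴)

T₁/T₂ ≈ 1.284

T_eq = [S₀(1−A)/(4σd²)]^(1/4), so T ∝ (1−A)^(1/4) / √d.
T₁ = [1360×0.50/(4×5.67×10⁻⁸×0.676²)]^(1/4) = 284.61 K.
T₂ = [1360×0.67/(4×5.67×10⁻⁸×1.29²)]^(1/4) = 221.67 K.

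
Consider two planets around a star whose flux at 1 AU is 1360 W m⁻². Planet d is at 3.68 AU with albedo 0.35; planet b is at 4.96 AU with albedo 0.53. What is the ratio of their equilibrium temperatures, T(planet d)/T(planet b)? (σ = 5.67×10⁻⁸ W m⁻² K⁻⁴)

T_eq = [S₀(1−A)/(4σd²)]^(1/4), so T ∝ (1−A)^(1/4) / √d.
T₁ = [1360×0.65/(4×5.67×10⁻⁸×3.68²)]^(1/4) = 130.25 K.
T₂ = [1360×0.47/(4×5.67×10⁻⁸×4.96²)]^(1/4) = 103.46 K.

T₁/T₂ ≈ 1.259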